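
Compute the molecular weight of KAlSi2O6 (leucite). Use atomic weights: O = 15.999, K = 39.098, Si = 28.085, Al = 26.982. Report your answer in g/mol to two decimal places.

218.24 g/mol

K: 1 × 39.098 = 39.0980
Al: 1 × 26.982 = 26.9820
Si: 2 × 28.085 = 56.1700
O: 6 × 15.999 = 95.9940
Summing the contributions gives the formula mass.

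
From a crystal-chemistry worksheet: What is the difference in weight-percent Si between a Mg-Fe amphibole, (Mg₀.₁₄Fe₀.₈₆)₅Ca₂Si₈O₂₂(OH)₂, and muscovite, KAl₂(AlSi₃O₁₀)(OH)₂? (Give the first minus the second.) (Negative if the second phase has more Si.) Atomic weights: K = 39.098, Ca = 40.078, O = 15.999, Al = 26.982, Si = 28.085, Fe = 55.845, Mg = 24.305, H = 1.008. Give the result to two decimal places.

First mineral: 224.680 g Si in 947.975 g formula = 23.70 wt% Si.
Second mineral: 84.255 g Si in 398.303 g formula = 21.15 wt% Si.
23.70% − 21.15% gives a difference of 2.55 percentage points.

2.55 percentage points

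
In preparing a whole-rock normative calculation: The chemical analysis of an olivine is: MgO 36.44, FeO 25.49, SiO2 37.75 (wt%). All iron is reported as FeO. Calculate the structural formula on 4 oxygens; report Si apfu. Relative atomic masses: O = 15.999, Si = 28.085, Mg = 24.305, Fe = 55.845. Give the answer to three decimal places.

MgO: 36.44/40.304 = 0.90413 mol → 0.90413 mol Mg, 0.90413 mol O.
FeO: 25.49/71.844 = 0.35480 mol → 0.35480 mol Fe, 0.35480 mol O.
SiO2: 37.75/60.083 = 0.62830 mol → 0.62830 mol Si, 1.25660 mol O.
Total oxygen = 2.51553 mol. Normalization factor = 4/2.51553 = 1.59012.
Si per 4 O = 0.62830 × 1.59012 = 0.999.

0.999 Si apfu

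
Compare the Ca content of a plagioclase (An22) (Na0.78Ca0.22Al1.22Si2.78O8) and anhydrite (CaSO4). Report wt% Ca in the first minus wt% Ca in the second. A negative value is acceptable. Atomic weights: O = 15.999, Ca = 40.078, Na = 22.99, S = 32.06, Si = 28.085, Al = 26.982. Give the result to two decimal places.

M(Na0.78Ca0.22Al1.22Si2.78O8) = 265.736 g/mol, so wt% Ca = 8.817/265.736 × 100 = 3.32%.
M(CaSO4) = 136.134 g/mol, so wt% Ca = 40.078/136.134 × 100 = 29.44%.
3.32 − 29.44 = -26.12 pp.

-26.12 percentage points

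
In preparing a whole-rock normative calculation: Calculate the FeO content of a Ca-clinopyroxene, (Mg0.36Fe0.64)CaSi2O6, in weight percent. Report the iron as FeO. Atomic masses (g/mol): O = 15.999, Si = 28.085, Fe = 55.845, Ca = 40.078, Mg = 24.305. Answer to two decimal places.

19.42 wt%

Formula mass = 236.733 g/mol.
0.64 Fe → 0.6400 mol FeO per formula unit; M(FeO) = 71.844, so FeO mass = 45.980 g.
45.980/236.733 × 100 = 19.42 wt%.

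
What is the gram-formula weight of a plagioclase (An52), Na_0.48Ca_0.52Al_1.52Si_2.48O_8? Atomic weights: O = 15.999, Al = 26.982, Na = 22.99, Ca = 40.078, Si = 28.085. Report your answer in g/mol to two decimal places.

M = 0.48·22.99 + 0.52·40.078 + 1.52·26.982 + 2.48·28.085 + 8·15.999

270.53 g/mol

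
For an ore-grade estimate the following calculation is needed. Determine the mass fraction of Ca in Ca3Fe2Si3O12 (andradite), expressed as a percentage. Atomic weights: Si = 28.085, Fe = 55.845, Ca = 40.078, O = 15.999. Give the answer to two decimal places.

M(Ca3Fe2Si3O12) = 508.167 g/mol.
Ca contributes 3 × 40.078 = 120.234 g per mole.
120.234/508.167 = 0.2366 → 23.66%.

23.66 mass %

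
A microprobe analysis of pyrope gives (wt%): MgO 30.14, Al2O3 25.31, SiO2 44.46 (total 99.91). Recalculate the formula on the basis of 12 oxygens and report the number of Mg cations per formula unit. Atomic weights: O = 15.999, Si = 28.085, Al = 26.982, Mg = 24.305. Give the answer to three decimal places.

MgO (M=40.304): mol = 0.74782; Mg = 0.74782, O = 0.74782.
Al2O3 (M=101.961): mol = 0.24823; Al = 0.49646, O = 0.74469.
SiO2 (M=60.083): mol = 0.73998; Si = 0.73998, O = 1.47996.
ΣO = 2.97247; factor = 12/ΣO = 4.03705.
Mg apfu = 0.74782 × 4.03705 = 3.019.

3.019 Mg apfu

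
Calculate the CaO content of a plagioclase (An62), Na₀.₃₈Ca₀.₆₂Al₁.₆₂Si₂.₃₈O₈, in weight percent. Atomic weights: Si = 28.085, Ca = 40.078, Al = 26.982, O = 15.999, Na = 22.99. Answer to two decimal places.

Formula mass = 272.130 g/mol.
0.62 Ca → 0.6200 mol CaO per formula unit; M(CaO) = 56.077, so CaO mass = 34.768 g.
34.768/272.130 × 100 = 12.78 wt%.

12.78 wt%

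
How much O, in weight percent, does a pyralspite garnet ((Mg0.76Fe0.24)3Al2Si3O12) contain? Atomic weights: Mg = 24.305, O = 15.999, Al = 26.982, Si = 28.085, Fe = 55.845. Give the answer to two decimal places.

M((Mg0.76Fe0.24)3Al2Si3O12) = 425.831 g/mol.
O contributes 12 × 15.999 = 191.988 g per mole.
191.988/425.831 = 0.4509 → 45.09%.

45.09 weight percent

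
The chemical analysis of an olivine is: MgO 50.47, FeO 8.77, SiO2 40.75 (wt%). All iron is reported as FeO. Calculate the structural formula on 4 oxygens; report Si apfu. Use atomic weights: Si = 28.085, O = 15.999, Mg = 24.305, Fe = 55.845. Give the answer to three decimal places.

MgO (M=40.304): mol = 1.25223; Mg = 1.25223, O = 1.25223.
FeO (M=71.844): mol = 0.12207; Fe = 0.12207, O = 0.12207.
SiO2 (M=60.083): mol = 0.67823; Si = 0.67823, O = 1.35646.
ΣO = 2.73076; factor = 4/ΣO = 1.46479.
Si apfu = 0.67823 × 1.46479 = 0.993.

0.993 Si apfu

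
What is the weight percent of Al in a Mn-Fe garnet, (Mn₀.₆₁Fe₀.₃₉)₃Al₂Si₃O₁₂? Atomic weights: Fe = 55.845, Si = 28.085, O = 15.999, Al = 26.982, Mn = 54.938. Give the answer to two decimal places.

10.88 wt%

Molar mass of (Mn₀.₆₁Fe₀.₃₉)₃Al₂Si₃O₁₂: 1.83*54.938 + 1.17*55.845 + 2*26.982 + 3*28.085 + 12*15.999 = 496.082 g/mol.
Mass of Al per formula unit: 2 × 26.982 = 53.964 g.
Weight fraction Al = 53.964 / 496.082 = 0.1088.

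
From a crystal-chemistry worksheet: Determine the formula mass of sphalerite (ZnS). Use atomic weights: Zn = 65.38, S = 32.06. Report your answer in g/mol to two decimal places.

M = 1*65.38 + 1*32.06

97.44 g/mol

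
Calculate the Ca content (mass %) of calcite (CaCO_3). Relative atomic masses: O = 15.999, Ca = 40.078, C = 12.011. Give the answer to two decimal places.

Molar mass of CaCO_3: 1*40.078 + 1*12.011 + 3*15.999 = 100.086 g/mol.
Mass of Ca per formula unit: 1 × 40.078 = 40.078 g.
Weight fraction Ca = 40.078 / 100.086 = 0.4004.

40.04 mass %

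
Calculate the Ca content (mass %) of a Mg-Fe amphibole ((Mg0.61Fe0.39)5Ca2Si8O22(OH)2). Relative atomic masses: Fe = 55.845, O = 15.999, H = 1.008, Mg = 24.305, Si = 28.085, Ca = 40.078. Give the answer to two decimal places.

Formula mass = 3.05·24.305 + 1.95·55.845 + 2·40.078 + 8·28.085 + 24·15.999 + 2·1.008 = 873.856 g/mol, of which 80.156 g is Ca.
So Ca makes up 80.156/873.856 = 0.0917 of the mass, i.e. 9.17%.

9.17 mass %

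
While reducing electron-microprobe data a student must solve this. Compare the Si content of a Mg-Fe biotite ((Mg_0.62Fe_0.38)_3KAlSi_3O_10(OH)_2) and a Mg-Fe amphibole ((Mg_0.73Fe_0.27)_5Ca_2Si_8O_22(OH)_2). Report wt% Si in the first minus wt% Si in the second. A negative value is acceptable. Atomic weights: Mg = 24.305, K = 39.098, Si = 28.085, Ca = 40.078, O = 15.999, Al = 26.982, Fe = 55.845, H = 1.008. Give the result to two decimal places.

M((Mg_0.62Fe_0.38)_3KAlSi_3O_10(OH)_2) = 453.210 g/mol, so wt% Si = 84.255/453.210 × 100 = 18.59%.
M((Mg_0.73Fe_0.27)_5Ca_2Si_8O_22(OH)_2) = 854.932 g/mol, so wt% Si = 224.680/854.932 × 100 = 26.28%.
18.59 − 26.28 = -7.69 pp.

-7.69 percentage points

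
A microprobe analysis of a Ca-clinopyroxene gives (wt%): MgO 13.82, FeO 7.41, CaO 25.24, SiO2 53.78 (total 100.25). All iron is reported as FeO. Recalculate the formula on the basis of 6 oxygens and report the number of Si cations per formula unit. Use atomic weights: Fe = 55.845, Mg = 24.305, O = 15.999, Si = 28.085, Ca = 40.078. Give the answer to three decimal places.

1.999 Si apfu

13.82 wt% MgO ÷ 40.304 g/mol = 0.34289 mol, giving 0.34289 Mg and 0.34289 O.
7.41 wt% FeO ÷ 71.844 g/mol = 0.10314 mol, giving 0.10314 Fe and 0.10314 O.
25.24 wt% CaO ÷ 56.077 g/mol = 0.45010 mol, giving 0.45010 Ca and 0.45010 O.
53.78 wt% SiO2 ÷ 60.083 g/mol = 0.89510 mol, giving 0.89510 Si and 1.79020 O.
Oxygen sums to 2.68633; scaling by 6/2.68633 = 2.23353 puts the formula on 6 O.
Si: 0.89510 × 2.23353 = 1.999 atoms per formula unit.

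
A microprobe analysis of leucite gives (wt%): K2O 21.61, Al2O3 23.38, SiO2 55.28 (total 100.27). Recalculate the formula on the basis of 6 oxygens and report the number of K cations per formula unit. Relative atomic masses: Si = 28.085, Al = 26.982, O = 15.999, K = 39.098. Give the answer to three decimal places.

21.61 wt% K2O ÷ 94.195 g/mol = 0.22942 mol, giving 0.45884 K and 0.22942 O.
23.38 wt% Al2O3 ÷ 101.961 g/mol = 0.22930 mol, giving 0.45860 Al and 0.68790 O.
55.28 wt% SiO2 ÷ 60.083 g/mol = 0.92006 mol, giving 0.92006 Si and 1.84012 O.
Oxygen sums to 2.75744; scaling by 6/2.75744 = 2.17593 puts the formula on 6 O.
K: 0.45884 × 2.17593 = 0.998 atoms per formula unit.

0.998 K apfu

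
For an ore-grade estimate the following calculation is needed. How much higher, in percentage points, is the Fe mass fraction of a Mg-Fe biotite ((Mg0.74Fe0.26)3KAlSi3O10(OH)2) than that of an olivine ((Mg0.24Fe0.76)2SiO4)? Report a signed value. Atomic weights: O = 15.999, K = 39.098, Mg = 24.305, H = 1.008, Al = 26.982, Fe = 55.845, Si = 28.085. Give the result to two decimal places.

First mineral: 43.559 g Fe in 441.855 g formula = 9.86 wt% Fe.
Second mineral: 84.884 g Fe in 188.632 g formula = 45.00 wt% Fe.
9.86% − 45.00% gives a difference of -35.14 percentage points.

-35.14 percentage points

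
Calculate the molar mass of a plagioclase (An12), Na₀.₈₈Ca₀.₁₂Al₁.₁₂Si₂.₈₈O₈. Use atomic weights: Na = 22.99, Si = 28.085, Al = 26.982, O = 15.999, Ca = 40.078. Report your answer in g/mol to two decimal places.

The formula mass is the sum 0.88*22.99 + 0.12*40.078 + 1.12*26.982 + 2.88*28.085 + 8*15.999.

264.14 g/mol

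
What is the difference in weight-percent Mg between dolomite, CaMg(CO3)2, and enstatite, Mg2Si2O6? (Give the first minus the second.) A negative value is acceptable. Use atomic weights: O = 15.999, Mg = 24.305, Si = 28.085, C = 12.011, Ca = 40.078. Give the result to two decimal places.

Mg in CaMg(CO3)2: molar mass 184.399 g/mol; 1×24.305 = 24.305 g → 13.18 wt%.
Mg in Mg2Si2O6: molar mass 200.774 g/mol; 2×24.305 = 48.610 g → 24.21 wt%.
Difference = 13.18 − 24.21 = -11.03 percentage points.

-11.03 percentage points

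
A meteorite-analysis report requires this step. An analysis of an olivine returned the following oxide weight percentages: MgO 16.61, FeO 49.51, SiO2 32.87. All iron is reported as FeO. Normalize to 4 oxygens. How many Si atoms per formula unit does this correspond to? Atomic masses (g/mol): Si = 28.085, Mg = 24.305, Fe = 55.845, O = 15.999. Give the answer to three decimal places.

MgO (M=40.304): mol = 0.41212; Mg = 0.41212, O = 0.41212.
FeO (M=71.844): mol = 0.68913; Fe = 0.68913, O = 0.68913.
SiO2 (M=60.083): mol = 0.54708; Si = 0.54708, O = 1.09416.
ΣO = 2.19541; factor = 4/ΣO = 1.82198.
Si apfu = 0.54708 × 1.82198 = 0.997.

0.997 Si apfu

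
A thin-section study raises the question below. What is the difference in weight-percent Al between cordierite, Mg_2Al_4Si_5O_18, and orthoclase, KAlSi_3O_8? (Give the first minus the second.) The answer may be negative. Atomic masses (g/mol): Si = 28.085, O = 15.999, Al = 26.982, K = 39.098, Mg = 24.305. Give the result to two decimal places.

8.76 percentage points

Al in Mg_2Al_4Si_5O_18: molar mass 584.945 g/mol; 4×26.982 = 107.928 g → 18.45 wt%.
Al in KAlSi_3O_8: molar mass 278.327 g/mol; 1×26.982 = 26.982 g → 9.69 wt%.
Difference = 18.45 − 9.69 = 8.76 percentage points.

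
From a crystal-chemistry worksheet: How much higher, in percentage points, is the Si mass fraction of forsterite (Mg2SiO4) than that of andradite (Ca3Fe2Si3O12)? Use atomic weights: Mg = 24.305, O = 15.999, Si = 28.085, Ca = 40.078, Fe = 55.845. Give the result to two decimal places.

3.38 percentage points

First mineral: 28.085 g Si in 140.691 g formula = 19.96 wt% Si.
Second mineral: 84.255 g Si in 508.167 g formula = 16.58 wt% Si.
19.96% − 16.58% gives a difference of 3.38 percentage points.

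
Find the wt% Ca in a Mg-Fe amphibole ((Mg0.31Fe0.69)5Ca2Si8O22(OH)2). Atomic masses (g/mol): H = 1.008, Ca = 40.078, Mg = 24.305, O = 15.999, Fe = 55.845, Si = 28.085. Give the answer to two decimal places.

8.70 wt%

Formula mass = 1.55·24.305 + 3.45·55.845 + 2·40.078 + 8·28.085 + 24·15.999 + 2·1.008 = 921.166 g/mol, of which 80.156 g is Ca.
So Ca makes up 80.156/921.166 = 0.0870 of the mass, i.e. 8.70%.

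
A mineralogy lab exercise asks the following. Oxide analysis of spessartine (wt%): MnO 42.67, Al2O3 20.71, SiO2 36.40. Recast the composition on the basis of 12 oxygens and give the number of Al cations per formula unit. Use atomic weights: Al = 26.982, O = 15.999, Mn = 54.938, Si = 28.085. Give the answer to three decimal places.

MnO (M=70.937): mol = 0.60152; Mn = 0.60152, O = 0.60152.
Al2O3 (M=101.961): mol = 0.20312; Al = 0.40624, O = 0.60936.
SiO2 (M=60.083): mol = 0.60583; Si = 0.60583, O = 1.21166.
ΣO = 2.42254; factor = 12/ΣO = 4.95348.
Al apfu = 0.40624 × 4.95348 = 2.012.

2.012 Al apfu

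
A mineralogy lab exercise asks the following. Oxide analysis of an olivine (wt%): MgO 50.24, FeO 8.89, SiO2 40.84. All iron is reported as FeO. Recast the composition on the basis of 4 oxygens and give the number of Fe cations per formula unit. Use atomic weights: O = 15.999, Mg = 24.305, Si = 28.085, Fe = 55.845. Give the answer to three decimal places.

0.181 Fe apfu

MgO: 50.24/40.304 = 1.24653 mol → 1.24653 mol Mg, 1.24653 mol O.
FeO: 8.89/71.844 = 0.12374 mol → 0.12374 mol Fe, 0.12374 mol O.
SiO2: 40.84/60.083 = 0.67973 mol → 0.67973 mol Si, 1.35946 mol O.
Total oxygen = 2.72973 mol. Normalization factor = 4/2.72973 = 1.46535.
Fe per 4 O = 0.12374 × 1.46535 = 0.181.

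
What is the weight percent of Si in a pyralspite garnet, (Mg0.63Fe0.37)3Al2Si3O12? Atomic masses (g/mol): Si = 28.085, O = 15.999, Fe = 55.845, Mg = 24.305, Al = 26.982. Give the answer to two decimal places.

19.23 mass %

Molar mass of (Mg0.63Fe0.37)3Al2Si3O12: 1.89×24.305 + 1.11×55.845 + 2×26.982 + 3×28.085 + 12×15.999 = 438.131 g/mol.
Mass of Si per formula unit: 3 × 28.085 = 84.255 g.
Weight fraction Si = 84.255 / 438.131 = 0.1923.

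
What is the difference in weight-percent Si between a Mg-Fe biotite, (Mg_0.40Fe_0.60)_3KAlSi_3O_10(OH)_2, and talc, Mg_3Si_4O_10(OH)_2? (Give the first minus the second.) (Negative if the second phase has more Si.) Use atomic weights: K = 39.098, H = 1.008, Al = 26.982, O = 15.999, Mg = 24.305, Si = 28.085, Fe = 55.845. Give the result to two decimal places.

Si in (Mg_0.40Fe_0.60)_3KAlSi_3O_10(OH)_2: molar mass 474.026 g/mol; 3×28.085 = 84.255 g → 17.77 wt%.
Si in Mg_3Si_4O_10(OH)_2: molar mass 379.259 g/mol; 4×28.085 = 112.340 g → 29.62 wt%.
Difference = 17.77 − 29.62 = -11.85 percentage points.

-11.85 percentage points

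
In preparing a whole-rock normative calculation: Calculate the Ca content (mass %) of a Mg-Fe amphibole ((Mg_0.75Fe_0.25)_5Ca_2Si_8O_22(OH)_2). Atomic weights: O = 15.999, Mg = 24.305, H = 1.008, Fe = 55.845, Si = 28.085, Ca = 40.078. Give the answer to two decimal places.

Molar mass of (Mg_0.75Fe_0.25)_5Ca_2Si_8O_22(OH)_2: 3.75*24.305 + 1.25*55.845 + 2*40.078 + 8*28.085 + 24*15.999 + 2*1.008 = 851.778 g/mol.
Mass of Ca per formula unit: 2 × 40.078 = 80.156 g.
Weight fraction Ca = 80.156 / 851.778 = 0.0941.

9.41 mass %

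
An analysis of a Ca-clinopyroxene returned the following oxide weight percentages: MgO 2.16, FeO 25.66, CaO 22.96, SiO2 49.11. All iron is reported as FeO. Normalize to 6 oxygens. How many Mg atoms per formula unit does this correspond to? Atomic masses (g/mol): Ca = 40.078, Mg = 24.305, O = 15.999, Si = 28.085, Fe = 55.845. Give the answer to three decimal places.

2.16 wt% MgO ÷ 40.304 g/mol = 0.05359 mol, giving 0.05359 Mg and 0.05359 O.
25.66 wt% FeO ÷ 71.844 g/mol = 0.35716 mol, giving 0.35716 Fe and 0.35716 O.
22.96 wt% CaO ÷ 56.077 g/mol = 0.40944 mol, giving 0.40944 Ca and 0.40944 O.
49.11 wt% SiO2 ÷ 60.083 g/mol = 0.81737 mol, giving 0.81737 Si and 1.63474 O.
Oxygen sums to 2.45493; scaling by 6/2.45493 = 2.44406 puts the formula on 6 O.
Mg: 0.05359 × 2.44406 = 0.131 atoms per formula unit.

0.131 Mg apfu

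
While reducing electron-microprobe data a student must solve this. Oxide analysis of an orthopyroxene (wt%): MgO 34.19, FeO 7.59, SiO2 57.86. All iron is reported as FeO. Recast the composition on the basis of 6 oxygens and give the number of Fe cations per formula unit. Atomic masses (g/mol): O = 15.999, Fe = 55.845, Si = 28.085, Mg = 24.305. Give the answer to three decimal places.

MgO (M=40.304): mol = 0.84830; Mg = 0.84830, O = 0.84830.
FeO (M=71.844): mol = 0.10565; Fe = 0.10565, O = 0.10565.
SiO2 (M=60.083): mol = 0.96300; Si = 0.96300, O = 1.92600.
ΣO = 2.87995; factor = 6/ΣO = 2.08337.
Fe apfu = 0.10565 × 2.08337 = 0.220.

0.220 Fe apfu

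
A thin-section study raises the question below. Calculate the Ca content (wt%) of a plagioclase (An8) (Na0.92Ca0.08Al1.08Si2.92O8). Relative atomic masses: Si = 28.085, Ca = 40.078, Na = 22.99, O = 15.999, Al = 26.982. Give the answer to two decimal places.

Molar mass of Na0.92Ca0.08Al1.08Si2.92O8: 0.92·22.99 + 0.08·40.078 + 1.08·26.982 + 2.92·28.085 + 8·15.999 = 263.498 g/mol.
Mass of Ca per formula unit: 0.08 × 40.078 = 3.206 g.
Weight fraction Ca = 3.206 / 263.498 = 0.0122.

1.22 wt%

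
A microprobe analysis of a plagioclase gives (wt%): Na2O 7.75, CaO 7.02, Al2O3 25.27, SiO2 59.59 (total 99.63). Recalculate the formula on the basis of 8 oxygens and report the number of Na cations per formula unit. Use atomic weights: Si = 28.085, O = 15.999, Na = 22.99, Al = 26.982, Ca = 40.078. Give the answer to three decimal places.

0.672 Na apfu

7.75 wt% Na2O ÷ 61.979 g/mol = 0.12504 mol, giving 0.25008 Na and 0.12504 O.
7.02 wt% CaO ÷ 56.077 g/mol = 0.12519 mol, giving 0.12519 Ca and 0.12519 O.
25.27 wt% Al2O3 ÷ 101.961 g/mol = 0.24784 mol, giving 0.49568 Al and 0.74352 O.
59.59 wt% SiO2 ÷ 60.083 g/mol = 0.99179 mol, giving 0.99179 Si and 1.98358 O.
Oxygen sums to 2.97733; scaling by 8/2.97733 = 2.68697 puts the formula on 8 O.
Na: 0.25008 × 2.68697 = 0.672 atoms per formula unit.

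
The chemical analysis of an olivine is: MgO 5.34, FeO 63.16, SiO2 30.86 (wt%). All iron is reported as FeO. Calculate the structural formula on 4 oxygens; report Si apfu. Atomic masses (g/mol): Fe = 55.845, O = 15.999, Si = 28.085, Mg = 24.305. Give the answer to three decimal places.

MgO: 5.34/40.304 = 0.13249 mol → 0.13249 mol Mg, 0.13249 mol O.
FeO: 63.16/71.844 = 0.87913 mol → 0.87913 mol Fe, 0.87913 mol O.
SiO2: 30.86/60.083 = 0.51362 mol → 0.51362 mol Si, 1.02724 mol O.
Total oxygen = 2.03886 mol. Normalization factor = 4/2.03886 = 1.96188.
Si per 4 O = 0.51362 × 1.96188 = 1.008.

1.008 Si apfu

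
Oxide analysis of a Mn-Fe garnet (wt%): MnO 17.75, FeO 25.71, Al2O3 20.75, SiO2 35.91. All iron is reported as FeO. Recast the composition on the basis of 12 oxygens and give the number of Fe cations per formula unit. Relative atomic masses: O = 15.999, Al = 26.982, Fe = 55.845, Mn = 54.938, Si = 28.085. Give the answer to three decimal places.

1.779 Fe apfu

17.75 wt% MnO ÷ 70.937 g/mol = 0.25022 mol, giving 0.25022 Mn and 0.25022 O.
25.71 wt% FeO ÷ 71.844 g/mol = 0.35786 mol, giving 0.35786 Fe and 0.35786 O.
20.75 wt% Al2O3 ÷ 101.961 g/mol = 0.20351 mol, giving 0.40702 Al and 0.61053 O.
35.91 wt% SiO2 ÷ 60.083 g/mol = 0.59767 mol, giving 0.59767 Si and 1.19534 O.
Oxygen sums to 2.41395; scaling by 12/2.41395 = 4.97111 puts the formula on 12 O.
Fe: 0.35786 × 4.97111 = 1.779 atoms per formula unit.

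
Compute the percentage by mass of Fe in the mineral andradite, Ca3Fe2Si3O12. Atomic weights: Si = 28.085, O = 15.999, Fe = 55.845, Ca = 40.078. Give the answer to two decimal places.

M(Ca3Fe2Si3O12) = 508.167 g/mol.
Fe contributes 2 × 55.845 = 111.690 g per mole.
111.690/508.167 = 0.2198 → 21.98%.

21.98 wt%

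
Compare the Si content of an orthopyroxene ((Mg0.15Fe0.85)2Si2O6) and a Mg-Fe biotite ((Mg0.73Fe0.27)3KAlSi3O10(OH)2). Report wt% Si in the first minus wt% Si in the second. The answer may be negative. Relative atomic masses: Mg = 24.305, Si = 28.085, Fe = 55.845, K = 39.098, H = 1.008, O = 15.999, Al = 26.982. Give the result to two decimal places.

Si in (Mg0.15Fe0.85)2Si2O6: molar mass 254.392 g/mol; 2×28.085 = 56.170 g → 22.08 wt%.
Si in (Mg0.73Fe0.27)3KAlSi3O10(OH)2: molar mass 442.801 g/mol; 3×28.085 = 84.255 g → 19.03 wt%.
Difference = 22.08 − 19.03 = 3.05 percentage points.

3.05 percentage points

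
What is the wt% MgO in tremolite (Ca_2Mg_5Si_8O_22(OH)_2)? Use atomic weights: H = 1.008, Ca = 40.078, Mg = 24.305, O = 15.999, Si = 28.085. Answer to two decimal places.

24.81 wt%

M(Ca_2Mg_5Si_8O_22(OH)_2) = 812.353 g/mol; M(MgO) = 40.304 g/mol.
Moles MgO per formula unit = 5 Mg ÷ 1 = 5.0000.
MgO fraction = (5.0000 × 40.304) / 812.353 = 201.520/812.353 = 0.2481.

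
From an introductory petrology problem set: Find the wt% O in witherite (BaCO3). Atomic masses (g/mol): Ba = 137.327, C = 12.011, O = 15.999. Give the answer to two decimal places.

Molar mass of BaCO3: 1*137.327 + 1*12.011 + 3*15.999 = 197.335 g/mol.
Mass of O per formula unit: 3 × 15.999 = 47.997 g.
Weight fraction O = 47.997 / 197.335 = 0.2432.

24.32 wt%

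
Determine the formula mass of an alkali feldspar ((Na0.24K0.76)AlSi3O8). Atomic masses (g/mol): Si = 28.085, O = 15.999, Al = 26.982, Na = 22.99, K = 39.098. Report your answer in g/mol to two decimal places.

274.46 g/mol

The formula mass is the sum 0.24·22.99 + 0.76·39.098 + 1·26.982 + 3·28.085 + 8·15.999.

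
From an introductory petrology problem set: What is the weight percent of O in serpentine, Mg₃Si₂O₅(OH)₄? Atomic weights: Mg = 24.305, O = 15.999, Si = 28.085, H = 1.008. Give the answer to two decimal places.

51.96 weight percent

Molar mass of Mg₃Si₂O₅(OH)₄: 3*24.305 + 2*28.085 + 9*15.999 + 4*1.008 = 277.108 g/mol.
Mass of O per formula unit: 9 × 15.999 = 143.991 g.
Weight fraction O = 143.991 / 277.108 = 0.5196.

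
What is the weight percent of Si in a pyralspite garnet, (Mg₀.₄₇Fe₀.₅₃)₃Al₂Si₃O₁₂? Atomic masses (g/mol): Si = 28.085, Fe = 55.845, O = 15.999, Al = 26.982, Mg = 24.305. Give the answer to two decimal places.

Molar mass of (Mg₀.₄₇Fe₀.₅₃)₃Al₂Si₃O₁₂: 1.41·24.305 + 1.59·55.845 + 2·26.982 + 3·28.085 + 12·15.999 = 453.271 g/mol.
Mass of Si per formula unit: 3 × 28.085 = 84.255 g.
Weight fraction Si = 84.255 / 453.271 = 0.1859.

18.59 weight percent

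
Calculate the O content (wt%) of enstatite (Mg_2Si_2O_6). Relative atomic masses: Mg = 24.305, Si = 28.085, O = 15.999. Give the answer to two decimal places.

M(Mg_2Si_2O_6) = 200.774 g/mol.
O contributes 6 × 15.999 = 95.994 g per mole.
95.994/200.774 = 0.4781 → 47.81%.

47.81 wt%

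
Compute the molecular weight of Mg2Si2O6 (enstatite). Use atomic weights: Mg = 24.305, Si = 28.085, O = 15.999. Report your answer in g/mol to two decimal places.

200.77 g/mol

M = 2·24.305 + 2·28.085 + 6·15.999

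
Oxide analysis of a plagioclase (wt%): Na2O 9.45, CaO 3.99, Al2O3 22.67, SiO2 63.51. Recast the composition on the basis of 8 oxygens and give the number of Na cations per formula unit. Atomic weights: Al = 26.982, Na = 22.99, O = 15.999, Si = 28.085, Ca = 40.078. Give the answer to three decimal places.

0.812 Na apfu

Na2O (M=61.979): mol = 0.15247; Na = 0.30494, O = 0.15247.
CaO (M=56.077): mol = 0.07115; Ca = 0.07115, O = 0.07115.
Al2O3 (M=101.961): mol = 0.22234; Al = 0.44468, O = 0.66702.
SiO2 (M=60.083): mol = 1.05704; Si = 1.05704, O = 2.11408.
ΣO = 3.00472; factor = 8/ΣO = 2.66248.
Na apfu = 0.30494 × 2.66248 = 0.812.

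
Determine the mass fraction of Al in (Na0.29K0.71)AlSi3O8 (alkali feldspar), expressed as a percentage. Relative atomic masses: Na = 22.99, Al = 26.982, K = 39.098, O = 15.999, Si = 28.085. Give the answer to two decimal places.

9.86 mass %

M((Na0.29K0.71)AlSi3O8) = 273.656 g/mol.
Al contributes 1 × 26.982 = 26.982 g per mole.
26.982/273.656 = 0.0986 → 9.86%.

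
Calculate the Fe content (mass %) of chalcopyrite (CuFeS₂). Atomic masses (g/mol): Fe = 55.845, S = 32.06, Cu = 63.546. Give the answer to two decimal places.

Molar mass of CuFeS₂: 1·63.546 + 1·55.845 + 2·32.06 = 183.511 g/mol.
Mass of Fe per formula unit: 1 × 55.845 = 55.845 g.
Weight fraction Fe = 55.845 / 183.511 = 0.3043.

30.43 mass %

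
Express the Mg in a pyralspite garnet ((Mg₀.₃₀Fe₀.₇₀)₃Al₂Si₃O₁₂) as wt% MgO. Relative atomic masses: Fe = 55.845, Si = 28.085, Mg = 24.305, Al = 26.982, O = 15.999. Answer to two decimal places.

M((Mg₀.₃₀Fe₀.₇₀)₃Al₂Si₃O₁₂) = 469.356 g/mol; M(MgO) = 40.304 g/mol.
Moles MgO per formula unit = 0.90 Mg ÷ 1 = 0.9000.
MgO fraction = (0.9000 × 40.304) / 469.356 = 36.274/469.356 = 0.0773.

7.73 wt%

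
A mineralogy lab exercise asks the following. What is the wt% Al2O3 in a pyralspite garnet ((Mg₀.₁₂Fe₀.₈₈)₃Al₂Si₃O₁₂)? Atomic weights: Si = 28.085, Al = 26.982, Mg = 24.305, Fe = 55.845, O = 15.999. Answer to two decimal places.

M((Mg₀.₁₂Fe₀.₈₈)₃Al₂Si₃O₁₂) = 486.388 g/mol; M(Al2O3) = 101.961 g/mol.
Moles Al2O3 per formula unit = 2 Al ÷ 2 = 1.0000.
Al2O3 fraction = (1.0000 × 101.961) / 486.388 = 101.961/486.388 = 0.2096.

20.96 wt%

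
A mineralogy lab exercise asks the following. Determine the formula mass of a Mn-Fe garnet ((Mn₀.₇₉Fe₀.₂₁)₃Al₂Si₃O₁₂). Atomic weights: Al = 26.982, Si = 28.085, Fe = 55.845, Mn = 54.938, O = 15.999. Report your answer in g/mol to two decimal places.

495.59 g/mol

The formula mass is the sum 2.37(54.938) + 0.63(55.845) + 2(26.982) + 3(28.085) + 12(15.999).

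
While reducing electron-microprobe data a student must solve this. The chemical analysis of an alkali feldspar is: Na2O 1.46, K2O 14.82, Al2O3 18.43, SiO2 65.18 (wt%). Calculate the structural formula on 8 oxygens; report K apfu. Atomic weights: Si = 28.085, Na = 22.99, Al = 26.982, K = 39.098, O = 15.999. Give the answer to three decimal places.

1.46 wt% Na2O ÷ 61.979 g/mol = 0.02356 mol, giving 0.04712 Na and 0.02356 O.
14.82 wt% K2O ÷ 94.195 g/mol = 0.15733 mol, giving 0.31466 K and 0.15733 O.
18.43 wt% Al2O3 ÷ 101.961 g/mol = 0.18076 mol, giving 0.36152 Al and 0.54228 O.
65.18 wt% SiO2 ÷ 60.083 g/mol = 1.08483 mol, giving 1.08483 Si and 2.16966 O.
Oxygen sums to 2.89283; scaling by 8/2.89283 = 2.76546 puts the formula on 8 O.
K: 0.31466 × 2.76546 = 0.870 atoms per formula unit.

0.870 K apfu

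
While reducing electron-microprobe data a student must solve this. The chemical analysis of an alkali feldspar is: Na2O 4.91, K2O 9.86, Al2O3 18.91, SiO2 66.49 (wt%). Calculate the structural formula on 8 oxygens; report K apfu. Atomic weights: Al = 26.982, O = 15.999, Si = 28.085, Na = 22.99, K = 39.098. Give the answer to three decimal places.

4.91 wt% Na2O ÷ 61.979 g/mol = 0.07922 mol, giving 0.15844 Na and 0.07922 O.
9.86 wt% K2O ÷ 94.195 g/mol = 0.10468 mol, giving 0.20936 K and 0.10468 O.
18.91 wt% Al2O3 ÷ 101.961 g/mol = 0.18546 mol, giving 0.37092 Al and 0.55638 O.
66.49 wt% SiO2 ÷ 60.083 g/mol = 1.10664 mol, giving 1.10664 Si and 2.21328 O.
Oxygen sums to 2.95356; scaling by 8/2.95356 = 2.70860 puts the formula on 8 O.
K: 0.20936 × 2.70860 = 0.567 atoms per formula unit.

0.567 K apfu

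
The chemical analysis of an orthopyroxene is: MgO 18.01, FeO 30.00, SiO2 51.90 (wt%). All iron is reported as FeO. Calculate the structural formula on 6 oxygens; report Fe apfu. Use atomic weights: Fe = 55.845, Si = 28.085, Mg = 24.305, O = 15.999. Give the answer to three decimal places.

0.967 Fe apfu

MgO: 18.01/40.304 = 0.44685 mol → 0.44685 mol Mg, 0.44685 mol O.
FeO: 30.00/71.844 = 0.41757 mol → 0.41757 mol Fe, 0.41757 mol O.
SiO2: 51.90/60.083 = 0.86381 mol → 0.86381 mol Si, 1.72762 mol O.
Total oxygen = 2.59204 mol. Normalization factor = 6/2.59204 = 2.31478.
Fe per 6 O = 0.41757 × 2.31478 = 0.967.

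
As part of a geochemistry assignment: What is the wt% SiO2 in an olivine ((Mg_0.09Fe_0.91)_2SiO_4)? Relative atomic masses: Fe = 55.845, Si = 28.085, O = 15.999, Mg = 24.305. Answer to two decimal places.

30.33 wt%

M((Mg_0.09Fe_0.91)_2SiO_4) = 198.094 g/mol; M(SiO2) = 60.083 g/mol.
Moles SiO2 per formula unit = 1 Si ÷ 1 = 1.0000.
SiO2 fraction = (1.0000 × 60.083) / 198.094 = 60.083/198.094 = 0.3033.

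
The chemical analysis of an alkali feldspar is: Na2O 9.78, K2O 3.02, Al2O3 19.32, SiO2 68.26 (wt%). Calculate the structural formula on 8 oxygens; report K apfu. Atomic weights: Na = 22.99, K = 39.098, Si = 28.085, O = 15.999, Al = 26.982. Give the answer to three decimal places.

0.169 K apfu

Na2O: 9.78/61.979 = 0.15780 mol → 0.31560 mol Na, 0.15780 mol O.
K2O: 3.02/94.195 = 0.03206 mol → 0.06412 mol K, 0.03206 mol O.
Al2O3: 19.32/101.961 = 0.18948 mol → 0.37896 mol Al, 0.56844 mol O.
SiO2: 68.26/60.083 = 1.13610 mol → 1.13610 mol Si, 2.27220 mol O.
Total oxygen = 3.03050 mol. Normalization factor = 8/3.03050 = 2.63983.
K per 8 O = 0.06412 × 2.63983 = 0.169.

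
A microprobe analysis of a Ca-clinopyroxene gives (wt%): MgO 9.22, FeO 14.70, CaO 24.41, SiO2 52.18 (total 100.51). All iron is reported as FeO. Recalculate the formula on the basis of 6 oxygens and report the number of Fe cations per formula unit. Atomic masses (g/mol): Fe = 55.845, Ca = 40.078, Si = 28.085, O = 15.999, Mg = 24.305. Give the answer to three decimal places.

MgO (M=40.304): mol = 0.22876; Mg = 0.22876, O = 0.22876.
FeO (M=71.844): mol = 0.20461; Fe = 0.20461, O = 0.20461.
CaO (M=56.077): mol = 0.43529; Ca = 0.43529, O = 0.43529.
SiO2 (M=60.083): mol = 0.86847; Si = 0.86847, O = 1.73694.
ΣO = 2.60560; factor = 6/ΣO = 2.30273.
Fe apfu = 0.20461 × 2.30273 = 0.471.

0.471 Fe apfu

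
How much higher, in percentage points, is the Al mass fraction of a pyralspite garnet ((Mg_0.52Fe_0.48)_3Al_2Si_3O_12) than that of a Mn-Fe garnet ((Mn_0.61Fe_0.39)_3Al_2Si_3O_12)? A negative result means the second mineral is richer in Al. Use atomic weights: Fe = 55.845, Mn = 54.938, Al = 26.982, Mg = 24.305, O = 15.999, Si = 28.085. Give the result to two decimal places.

Al in (Mg_0.52Fe_0.48)_3Al_2Si_3O_12: molar mass 448.540 g/mol; 2×26.982 = 53.964 g → 12.03 wt%.
Al in (Mn_0.61Fe_0.39)_3Al_2Si_3O_12: molar mass 496.082 g/mol; 2×26.982 = 53.964 g → 10.88 wt%.
Difference = 12.03 − 10.88 = 1.15 percentage points.

1.15 percentage points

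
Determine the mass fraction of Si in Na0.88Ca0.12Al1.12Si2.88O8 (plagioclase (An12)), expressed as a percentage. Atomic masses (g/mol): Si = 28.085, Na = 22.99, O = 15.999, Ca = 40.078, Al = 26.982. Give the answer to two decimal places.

Molar mass of Na0.88Ca0.12Al1.12Si2.88O8: 0.88*22.99 + 0.12*40.078 + 1.12*26.982 + 2.88*28.085 + 8*15.999 = 264.137 g/mol.
Mass of Si per formula unit: 2.88 × 28.085 = 80.885 g.
Weight fraction Si = 80.885 / 264.137 = 0.3062.

30.62 mass %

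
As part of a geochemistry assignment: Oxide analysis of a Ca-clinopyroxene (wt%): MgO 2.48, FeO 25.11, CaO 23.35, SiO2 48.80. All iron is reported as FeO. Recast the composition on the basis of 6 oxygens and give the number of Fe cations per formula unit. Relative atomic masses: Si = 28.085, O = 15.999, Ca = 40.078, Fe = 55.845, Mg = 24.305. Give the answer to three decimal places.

2.48 wt% MgO ÷ 40.304 g/mol = 0.06153 mol, giving 0.06153 Mg and 0.06153 O.
25.11 wt% FeO ÷ 71.844 g/mol = 0.34951 mol, giving 0.34951 Fe and 0.34951 O.
23.35 wt% CaO ÷ 56.077 g/mol = 0.41639 mol, giving 0.41639 Ca and 0.41639 O.
48.80 wt% SiO2 ÷ 60.083 g/mol = 0.81221 mol, giving 0.81221 Si and 1.62442 O.
Oxygen sums to 2.45185; scaling by 6/2.45185 = 2.44713 puts the formula on 6 O.
Fe: 0.34951 × 2.44713 = 0.855 atoms per formula unit.

0.855 Fe apfu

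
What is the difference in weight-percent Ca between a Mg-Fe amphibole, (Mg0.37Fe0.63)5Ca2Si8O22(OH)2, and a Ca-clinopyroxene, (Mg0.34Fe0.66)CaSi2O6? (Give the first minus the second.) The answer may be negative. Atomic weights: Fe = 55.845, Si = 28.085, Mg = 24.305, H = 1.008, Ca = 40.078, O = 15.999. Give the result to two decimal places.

-8.09 percentage points

First mineral: 80.156 g Ca in 911.704 g formula = 8.79 wt% Ca.
Second mineral: 40.078 g Ca in 237.363 g formula = 16.88 wt% Ca.
8.79% − 16.88% gives a difference of -8.09 percentage points.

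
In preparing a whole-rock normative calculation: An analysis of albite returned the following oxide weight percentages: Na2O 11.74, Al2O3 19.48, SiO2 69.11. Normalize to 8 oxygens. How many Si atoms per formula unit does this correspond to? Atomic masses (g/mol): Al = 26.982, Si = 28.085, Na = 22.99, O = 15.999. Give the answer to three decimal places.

11.74 wt% Na2O ÷ 61.979 g/mol = 0.18942 mol, giving 0.37884 Na and 0.18942 O.
19.48 wt% Al2O3 ÷ 101.961 g/mol = 0.19105 mol, giving 0.38210 Al and 0.57315 O.
69.11 wt% SiO2 ÷ 60.083 g/mol = 1.15024 mol, giving 1.15024 Si and 2.30048 O.
Oxygen sums to 3.06305; scaling by 8/3.06305 = 2.61178 puts the formula on 8 O.
Si: 1.15024 × 2.61178 = 3.004 atoms per formula unit.

3.004 Si apfu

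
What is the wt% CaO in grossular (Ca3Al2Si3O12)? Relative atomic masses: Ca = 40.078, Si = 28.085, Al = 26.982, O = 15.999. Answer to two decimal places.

37.35 wt%

Molar mass of Ca3Al2Si3O12 = 3*40.078 + 2*26.982 + 3*28.085 + 12*15.999 = 450.441 g/mol.
Each formula unit contains 3 Ca, equivalent to 3/1 = 3.0000 mol CaO.
M(CaO) = 1×40.078 + 1×15.999 = 56.077 g/mol.
Mass of CaO per formula unit = 3.0000 × 56.077 = 168.231 g.
CaO wt% = 168.231 / 450.441 × 100 = 37.35%.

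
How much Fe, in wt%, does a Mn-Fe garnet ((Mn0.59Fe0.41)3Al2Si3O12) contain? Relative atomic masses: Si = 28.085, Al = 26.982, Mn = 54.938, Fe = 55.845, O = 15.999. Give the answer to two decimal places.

13.84 wt%

Molar mass of (Mn0.59Fe0.41)3Al2Si3O12: 1.77×54.938 + 1.23×55.845 + 2×26.982 + 3×28.085 + 12×15.999 = 496.137 g/mol.
Mass of Fe per formula unit: 1.23 × 55.845 = 68.689 g.
Weight fraction Fe = 68.689 / 496.137 = 0.1384.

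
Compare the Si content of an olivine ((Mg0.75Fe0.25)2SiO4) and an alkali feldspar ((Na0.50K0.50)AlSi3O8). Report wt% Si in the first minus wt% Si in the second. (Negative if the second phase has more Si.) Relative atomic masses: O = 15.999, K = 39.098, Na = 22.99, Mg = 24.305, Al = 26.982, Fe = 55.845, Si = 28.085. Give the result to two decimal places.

-13.22 percentage points

First mineral: 28.085 g Si in 156.461 g formula = 17.95 wt% Si.
Second mineral: 84.255 g Si in 270.273 g formula = 31.17 wt% Si.
17.95% − 31.17% gives a difference of -13.22 percentage points.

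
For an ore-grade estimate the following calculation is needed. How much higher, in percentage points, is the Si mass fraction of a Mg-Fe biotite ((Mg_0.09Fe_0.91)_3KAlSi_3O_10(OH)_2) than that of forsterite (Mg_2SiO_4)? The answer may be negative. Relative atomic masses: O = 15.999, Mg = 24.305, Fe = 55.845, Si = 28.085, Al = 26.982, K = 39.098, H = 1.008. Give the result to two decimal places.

-3.22 percentage points

Si in (Mg_0.09Fe_0.91)_3KAlSi_3O_10(OH)_2: molar mass 503.358 g/mol; 3×28.085 = 84.255 g → 16.74 wt%.
Si in Mg_2SiO_4: molar mass 140.691 g/mol; 1×28.085 = 28.085 g → 19.96 wt%.
Difference = 16.74 − 19.96 = -3.22 percentage points.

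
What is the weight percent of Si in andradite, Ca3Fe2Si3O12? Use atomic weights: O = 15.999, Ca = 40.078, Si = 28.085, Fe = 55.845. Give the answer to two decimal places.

M(Ca3Fe2Si3O12) = 508.167 g/mol.
Si contributes 3 × 28.085 = 84.255 g per mole.
84.255/508.167 = 0.1658 → 16.58%.

16.58 weight percent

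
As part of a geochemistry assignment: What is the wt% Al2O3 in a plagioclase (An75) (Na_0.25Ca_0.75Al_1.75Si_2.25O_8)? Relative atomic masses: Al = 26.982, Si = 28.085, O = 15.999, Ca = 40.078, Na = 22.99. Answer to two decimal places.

32.54 wt%

M(Na_0.25Ca_0.75Al_1.75Si_2.25O_8) = 274.208 g/mol; M(Al2O3) = 101.961 g/mol.
Moles Al2O3 per formula unit = 1.75 Al ÷ 2 = 0.8750.
Al2O3 fraction = (0.8750 × 101.961) / 274.208 = 89.216/274.208 = 0.3254.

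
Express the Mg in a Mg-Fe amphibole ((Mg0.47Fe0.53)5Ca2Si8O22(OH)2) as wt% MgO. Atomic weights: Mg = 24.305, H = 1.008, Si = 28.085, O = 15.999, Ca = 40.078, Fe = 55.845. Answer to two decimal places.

10.57 wt%

Molar mass of (Mg0.47Fe0.53)5Ca2Si8O22(OH)2 = 2.35×24.305 + 2.65×55.845 + 2×40.078 + 8×28.085 + 24×15.999 + 2×1.008 = 895.934 g/mol.
Each formula unit contains 2.35 Mg, equivalent to 2.35/1 = 2.3500 mol MgO.
M(MgO) = 1×24.305 + 1×15.999 = 40.304 g/mol.
Mass of MgO per formula unit = 2.3500 × 40.304 = 94.714 g.
MgO wt% = 94.714 / 895.934 × 100 = 10.57%.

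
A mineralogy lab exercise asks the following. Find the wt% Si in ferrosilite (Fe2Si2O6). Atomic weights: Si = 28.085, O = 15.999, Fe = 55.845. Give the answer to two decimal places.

Formula mass = 2·55.845 + 2·28.085 + 6·15.999 = 263.854 g/mol, of which 56.170 g is Si.
So Si makes up 56.170/263.854 = 0.2129 of the mass, i.e. 21.29%.

21.29 mass %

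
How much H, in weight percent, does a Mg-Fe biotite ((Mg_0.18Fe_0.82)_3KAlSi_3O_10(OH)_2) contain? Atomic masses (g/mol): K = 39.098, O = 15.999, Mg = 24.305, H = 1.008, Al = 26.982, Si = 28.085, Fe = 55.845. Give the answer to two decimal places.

Formula mass = 0.54·24.305 + 2.46·55.845 + 1·39.098 + 1·26.982 + 3·28.085 + 12·15.999 + 2·1.008 = 494.842 g/mol, of which 2.016 g is H.
So H makes up 2.016/494.842 = 0.0041 of the mass, i.e. 0.41%.

0.41 weight percent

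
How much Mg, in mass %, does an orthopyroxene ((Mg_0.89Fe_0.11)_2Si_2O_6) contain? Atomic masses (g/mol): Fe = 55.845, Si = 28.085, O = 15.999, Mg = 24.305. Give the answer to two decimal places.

Molar mass of (Mg_0.89Fe_0.11)_2Si_2O_6: 1.78×24.305 + 0.22×55.845 + 2×28.085 + 6×15.999 = 207.713 g/mol.
Mass of Mg per formula unit: 1.78 × 24.305 = 43.263 g.
Weight fraction Mg = 43.263 / 207.713 = 0.2083.

20.83 mass %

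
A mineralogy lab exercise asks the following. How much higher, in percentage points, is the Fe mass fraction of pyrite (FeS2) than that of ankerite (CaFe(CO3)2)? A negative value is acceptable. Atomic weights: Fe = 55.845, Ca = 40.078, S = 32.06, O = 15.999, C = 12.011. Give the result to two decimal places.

M(FeS2) = 119.965 g/mol, so wt% Fe = 55.845/119.965 × 100 = 46.55%.
M(CaFe(CO3)2) = 215.939 g/mol, so wt% Fe = 55.845/215.939 × 100 = 25.86%.
46.55 − 25.86 = 20.69 pp.

20.69 percentage points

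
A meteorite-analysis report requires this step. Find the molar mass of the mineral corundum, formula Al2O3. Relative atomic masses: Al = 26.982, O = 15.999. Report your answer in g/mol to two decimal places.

101.96 g/mol

The formula mass is the sum 2×26.982 + 3×15.999.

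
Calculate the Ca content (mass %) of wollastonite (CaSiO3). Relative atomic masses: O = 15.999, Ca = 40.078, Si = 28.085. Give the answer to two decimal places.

M(CaSiO3) = 116.160 g/mol.
Ca contributes 1 × 40.078 = 40.078 g per mole.
40.078/116.160 = 0.3450 → 34.50%.

34.50 mass %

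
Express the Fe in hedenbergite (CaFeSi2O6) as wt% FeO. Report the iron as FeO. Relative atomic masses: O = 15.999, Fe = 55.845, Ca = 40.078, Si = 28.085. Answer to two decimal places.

28.96 wt%

M(CaFeSi2O6) = 248.087 g/mol; M(FeO) = 71.844 g/mol.
Moles FeO per formula unit = 1 Fe ÷ 1 = 1.0000.
FeO fraction = (1.0000 × 71.844) / 248.087 = 71.844/248.087 = 0.2896.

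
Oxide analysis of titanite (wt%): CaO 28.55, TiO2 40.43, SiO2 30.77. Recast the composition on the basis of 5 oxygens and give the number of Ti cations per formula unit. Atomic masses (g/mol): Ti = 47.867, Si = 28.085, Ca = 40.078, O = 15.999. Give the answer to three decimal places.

CaO: 28.55/56.077 = 0.50912 mol → 0.50912 mol Ca, 0.50912 mol O.
TiO2: 40.43/79.865 = 0.50623 mol → 0.50623 mol Ti, 1.01246 mol O.
SiO2: 30.77/60.083 = 0.51212 mol → 0.51212 mol Si, 1.02424 mol O.
Total oxygen = 2.54582 mol. Normalization factor = 5/2.54582 = 1.96400.
Ti per 5 O = 0.50623 × 1.96400 = 0.994.

0.994 Ti apfu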